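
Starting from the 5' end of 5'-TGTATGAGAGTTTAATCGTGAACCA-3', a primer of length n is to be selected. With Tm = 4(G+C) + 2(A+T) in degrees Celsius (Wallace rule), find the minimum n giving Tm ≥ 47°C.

First 17 bases: TGTATGAGAGTTTAATC → Tm = 44°C (< 47°C)
First 18 bases: TGTATGAGAGTTTAATCG → Tm = 48°C (≥ 47°C)
Since every base adds ≥2°C, Tm only increases with n, so the threshold is first crossed at n = 18.

n = 18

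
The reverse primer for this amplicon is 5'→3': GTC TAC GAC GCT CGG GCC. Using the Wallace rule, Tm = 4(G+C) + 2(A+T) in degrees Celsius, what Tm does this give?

62°C

Base counts: T=3, C=7, G=6, A=2
A+T = 5, G+C = 13
Tm = 2×5 + 4×13 = 62°C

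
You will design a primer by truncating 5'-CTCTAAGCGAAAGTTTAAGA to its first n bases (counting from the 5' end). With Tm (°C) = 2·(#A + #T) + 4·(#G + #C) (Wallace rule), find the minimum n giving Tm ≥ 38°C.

First 12 bases: CTCTAAGCGAAA → Tm = 34°C (< 38°C)
First 13 bases: CTCTAAGCGAAAG → Tm = 38°C (≥ 38°C)
Since every base adds ≥2°C, Tm only increases with n, so the threshold is first crossed at n = 13.

n = 13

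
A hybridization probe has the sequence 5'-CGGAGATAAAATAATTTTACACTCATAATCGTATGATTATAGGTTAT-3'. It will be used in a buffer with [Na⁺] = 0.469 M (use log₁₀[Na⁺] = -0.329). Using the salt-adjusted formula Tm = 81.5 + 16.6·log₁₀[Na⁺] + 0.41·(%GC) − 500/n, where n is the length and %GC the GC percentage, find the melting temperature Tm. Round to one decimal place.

75.9°C

Length n = 47. Scanning the sequence gives T=17, G=7, A=18, C=5.
G+C = 12, so %GC = 12/47 × 100 = 25.532%
Salt term: 16.6 × (-0.329) = -5.461
GC term: 0.41 × 25.532 = 10.468; length term: −500/47 = −10.638
Tm = 81.5 + (-5.461) + 10.468 − 10.638 = 75.869 → 75.9°C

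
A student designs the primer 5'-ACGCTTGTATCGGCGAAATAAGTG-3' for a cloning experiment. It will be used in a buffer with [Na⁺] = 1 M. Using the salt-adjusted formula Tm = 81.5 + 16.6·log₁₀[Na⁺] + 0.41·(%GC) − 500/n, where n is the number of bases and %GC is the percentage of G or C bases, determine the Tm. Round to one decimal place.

Length n = 24. Counting bases: T=6, A=7, C=4, G=7
G+C = 11, so %GC = 11/24 × 100 = 45.833%
Salt term: 16.6 × (0) = 0
GC term: 0.41 × 45.833 = 18.792; length term: −500/24 = −20.833
Tm = 81.5 + (0) + 18.792 − 20.833 = 79.459 → 79.5°C

79.5°C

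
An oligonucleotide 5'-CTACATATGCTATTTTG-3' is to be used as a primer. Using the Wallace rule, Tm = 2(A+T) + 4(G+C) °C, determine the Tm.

Base counts: C=3, T=8, G=2, A=4
So N_AT = 12 and N_GC = 5.
Tm = 4·5 + 2·12 = 20 + 24 = 44°C

44°C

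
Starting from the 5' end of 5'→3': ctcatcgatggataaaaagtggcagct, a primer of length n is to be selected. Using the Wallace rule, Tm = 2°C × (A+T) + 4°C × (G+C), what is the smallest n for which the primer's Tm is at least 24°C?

First 7 bases: CTCATCG → Tm = 22°C (< 24°C)
First 8 bases: CTCATCGA → Tm = 24°C (≥ 24°C)
Each additional base adds 2°C (A/T) or 4°C (G/C), so Tm is non-decreasing in n; n = 8 is the first length to reach 24°C.

n = 8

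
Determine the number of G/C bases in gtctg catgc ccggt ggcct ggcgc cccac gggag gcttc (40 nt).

Counting bases: C=15, A=3, T=7, G=15
G+C = 15 + 15 = 30

30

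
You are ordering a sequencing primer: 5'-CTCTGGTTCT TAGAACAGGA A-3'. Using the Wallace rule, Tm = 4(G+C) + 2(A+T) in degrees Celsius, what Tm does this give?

60°C

G=5, T=6, A=6, C=4
A+T = 12, G+C = 9
Tm = 2(12) + 4(9) = 24 + 36 = 60°C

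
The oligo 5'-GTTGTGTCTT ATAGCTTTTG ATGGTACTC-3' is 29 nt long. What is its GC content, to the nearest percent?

Base counts: G=7, A=4, C=4, T=14
G+C = 7 + 4 = 11 out of 29 bases
%GC = 11/29 × 100 = 37.93% ≈ 38%

38%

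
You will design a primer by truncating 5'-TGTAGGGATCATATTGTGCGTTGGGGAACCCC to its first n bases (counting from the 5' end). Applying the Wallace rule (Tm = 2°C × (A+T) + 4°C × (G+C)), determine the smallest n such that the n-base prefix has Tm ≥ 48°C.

n = 18

First 17 bases: TGTAGGGATCATATTGT → Tm = 46°C (< 48°C)
First 18 bases: TGTAGGGATCATATTGTG → Tm = 50°C (≥ 48°C)
Each additional base adds 2°C (A/T) or 4°C (G/C), so Tm is non-decreasing in n; n = 18 is the first length to reach 48°C.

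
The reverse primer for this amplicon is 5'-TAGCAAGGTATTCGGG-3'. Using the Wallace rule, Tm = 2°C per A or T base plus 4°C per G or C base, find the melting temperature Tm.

Scanning the sequence gives C=2, A=4, T=4, G=6.
AT pairs contribute 8, GC pairs contribute 8.
Tm = 4·8 + 2·8 = 32 + 16 = 48°C

48°C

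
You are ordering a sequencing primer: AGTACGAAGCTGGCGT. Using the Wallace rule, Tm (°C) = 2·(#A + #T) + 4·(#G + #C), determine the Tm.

50°C

G=6, T=3, A=4, C=3
A+T = 7, G+C = 9
Tm = 2(7) + 4(9) = 14 + 36 = 50°C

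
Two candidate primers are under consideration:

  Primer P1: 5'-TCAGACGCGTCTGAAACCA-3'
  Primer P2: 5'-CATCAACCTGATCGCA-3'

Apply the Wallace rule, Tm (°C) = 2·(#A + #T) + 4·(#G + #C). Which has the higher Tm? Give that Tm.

Primer P1, 58°C

Primer P1: A+T=9, G+C=10 → Tm = 2(9)+4(10) = 58°C
Primer P2: A+T=8, G+C=8 → Tm = 2(8)+4(8) = 48°C
58°C vs 48°C → primer P1 is higher.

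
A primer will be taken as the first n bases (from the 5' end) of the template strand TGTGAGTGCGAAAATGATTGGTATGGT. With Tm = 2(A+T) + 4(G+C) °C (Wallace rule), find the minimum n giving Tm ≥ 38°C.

n = 13

First 12 bases: TGTGAGTGCGAA → Tm = 36°C (< 38°C)
First 13 bases: TGTGAGTGCGAAA → Tm = 38°C (≥ 38°C)
Since every base adds ≥2°C, Tm only increases with n, so the threshold is first crossed at n = 13.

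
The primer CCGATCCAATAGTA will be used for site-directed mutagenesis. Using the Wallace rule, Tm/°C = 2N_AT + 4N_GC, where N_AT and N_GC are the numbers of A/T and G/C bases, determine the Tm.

A=5, T=3, C=4, G=2
AT pairs contribute 8, GC pairs contribute 6.
Tm = 2(8) + 4(6) = 16 + 24 = 40°C

40°C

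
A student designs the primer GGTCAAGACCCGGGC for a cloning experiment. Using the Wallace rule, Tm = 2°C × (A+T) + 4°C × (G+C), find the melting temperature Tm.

Scanning the sequence gives G=6, T=1, A=3, C=5.
AT pairs contribute 4, GC pairs contribute 11.
Tm = 2(4) + 4(11) = 8 + 44 = 52°C

52°C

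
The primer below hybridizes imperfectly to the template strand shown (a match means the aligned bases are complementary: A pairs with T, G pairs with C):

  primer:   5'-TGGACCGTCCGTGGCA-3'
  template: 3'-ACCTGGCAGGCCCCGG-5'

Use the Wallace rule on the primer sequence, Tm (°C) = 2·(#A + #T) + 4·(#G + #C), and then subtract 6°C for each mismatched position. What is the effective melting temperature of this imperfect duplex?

Primer base counts: A=2, T=3, G=6, C=5 → A+T=5, G+C=11
Perfect-match Tm = 2(5) + 4(11) = 10 + 44 = 54°C
Mismatches (positions where the bases are not complementary): 2 (at positions 12, 16)
Effective Tm = 54 − 2×6 = 54 − 12 = 42°C

42°C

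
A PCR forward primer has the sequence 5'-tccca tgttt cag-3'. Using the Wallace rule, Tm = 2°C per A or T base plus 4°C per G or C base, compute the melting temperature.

Scanning the sequence gives T=5, A=2, C=4, G=2.
So N_AT = 7 and N_GC = 6.
Tm = 2×7 + 4×6 = 38°C

38°C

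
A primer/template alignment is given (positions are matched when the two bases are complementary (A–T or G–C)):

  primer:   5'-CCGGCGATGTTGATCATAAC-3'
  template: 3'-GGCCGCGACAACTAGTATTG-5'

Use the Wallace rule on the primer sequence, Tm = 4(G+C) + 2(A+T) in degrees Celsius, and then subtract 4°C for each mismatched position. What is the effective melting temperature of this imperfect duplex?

Primer base counts: A=5, T=5, G=5, C=5 → A+T=10, G+C=10
Perfect-match Tm = 2(10) + 4(10) = 20 + 40 = 60°C
Mismatches (positions where the bases are not complementary): 1 (at position 7)
Effective Tm = 60 − 1×4 = 60 − 4 = 56°C

56°C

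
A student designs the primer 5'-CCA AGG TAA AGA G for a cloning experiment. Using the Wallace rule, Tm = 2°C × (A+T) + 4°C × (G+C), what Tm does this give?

A=6, T=1, G=4, C=2
A+T = 7, G+C = 6
Tm = 2(7) + 4(6) = 14 + 24 = 38°C

38°C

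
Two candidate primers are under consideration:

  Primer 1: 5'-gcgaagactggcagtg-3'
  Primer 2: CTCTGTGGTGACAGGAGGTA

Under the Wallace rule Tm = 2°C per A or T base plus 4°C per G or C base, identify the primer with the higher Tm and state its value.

Primer 2, 62°C

Primer 1: A+T=6, G+C=10 → Tm = 2(6)+4(10) = 52°C
Primer 2: A+T=9, G+C=11 → Tm = 2(9)+4(11) = 62°C
52°C vs 62°C → primer 2 is higher.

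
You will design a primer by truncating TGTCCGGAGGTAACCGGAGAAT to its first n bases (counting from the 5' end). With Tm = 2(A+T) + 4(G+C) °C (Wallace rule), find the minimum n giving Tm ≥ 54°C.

First 16 bases: TGTCCGGAGGTAACCG → Tm = 52°C (< 54°C)
First 17 bases: TGTCCGGAGGTAACCGG → Tm = 56°C (≥ 54°C)
Since every base adds ≥2°C, Tm only increases with n, so the threshold is first crossed at n = 17.

n = 17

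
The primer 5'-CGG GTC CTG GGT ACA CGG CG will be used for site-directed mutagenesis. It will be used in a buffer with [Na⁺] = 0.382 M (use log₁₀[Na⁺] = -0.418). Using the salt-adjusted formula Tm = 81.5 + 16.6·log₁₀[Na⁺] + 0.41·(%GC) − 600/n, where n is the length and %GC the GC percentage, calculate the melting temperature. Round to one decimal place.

75.3°C

Length n = 20. Scanning the sequence gives G=9, C=6, T=3, A=2.
G+C = 15, so %GC = 15/20 × 100 = 75%
Salt term: 16.6 × (-0.418) = -6.939
GC term: 0.41 × 75 = 30.75; length term: −600/20 = −30
Tm = 81.5 + (-6.939) + 30.75 − 30 = 75.311 → 75.3°C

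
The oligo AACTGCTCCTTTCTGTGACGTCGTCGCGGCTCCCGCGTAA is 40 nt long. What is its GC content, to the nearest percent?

60%

T=11, C=14, A=5, G=10
G+C = 10 + 14 = 24 out of 40 bases
%GC = 24/40 × 100 = 60% ≈ 60%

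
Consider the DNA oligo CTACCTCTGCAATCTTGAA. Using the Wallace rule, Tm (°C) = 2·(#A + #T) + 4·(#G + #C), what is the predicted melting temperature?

Base counts: C=6, A=5, T=6, G=2
AT pairs contribute 11, GC pairs contribute 8.
Tm = 2×11 + 4×8 = 54°C

54°C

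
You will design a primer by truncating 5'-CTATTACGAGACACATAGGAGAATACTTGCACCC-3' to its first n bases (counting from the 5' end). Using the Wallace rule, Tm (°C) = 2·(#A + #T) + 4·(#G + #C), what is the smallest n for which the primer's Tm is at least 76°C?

n = 28

First 27 bases: CTATTACGAGACACATAGGAGAATACT → Tm = 74°C (< 76°C)
First 28 bases: CTATTACGAGACACATAGGAGAATACTT → Tm = 76°C (≥ 76°C)
Since every base adds ≥2°C, Tm only increases with n, so the threshold is first crossed at n = 28.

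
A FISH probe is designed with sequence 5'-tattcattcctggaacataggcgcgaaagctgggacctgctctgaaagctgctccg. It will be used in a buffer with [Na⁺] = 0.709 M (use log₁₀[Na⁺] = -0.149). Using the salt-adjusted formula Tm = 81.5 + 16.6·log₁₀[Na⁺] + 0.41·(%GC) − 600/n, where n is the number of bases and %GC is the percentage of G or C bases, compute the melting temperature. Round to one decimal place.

Length n = 56. Base counts: G=15, A=13, T=13, C=15
G+C = 30, so %GC = 30/56 × 100 = 53.571%
Salt term: 16.6 × (-0.149) = -2.473
GC term: 0.41 × 53.571 = 21.964; length term: −600/56 = −10.714
Tm = 81.5 + (-2.473) + 21.964 − 10.714 = 90.277 → 90.3°C

90.3°C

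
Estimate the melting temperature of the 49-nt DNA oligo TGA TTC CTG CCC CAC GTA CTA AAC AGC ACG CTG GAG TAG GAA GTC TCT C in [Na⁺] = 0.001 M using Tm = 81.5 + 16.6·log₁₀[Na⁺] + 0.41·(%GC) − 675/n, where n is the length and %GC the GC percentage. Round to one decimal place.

39.7°C

Length n = 49. T=11, C=15, G=11, A=12
G+C = 26, so %GC = 26/49 × 100 = 53.061%
Salt term: 16.6 × (-3) = -49.8
GC term: 0.41 × 53.061 = 21.755; length term: −675/49 = −13.776
Tm = 81.5 + (-49.8) + 21.755 − 13.776 = 39.679 → 39.7°C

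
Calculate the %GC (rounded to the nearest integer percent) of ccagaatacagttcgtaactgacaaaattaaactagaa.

T=8, A=18, G=5, C=7
G+C = 5 + 7 = 12 out of 38 bases
%GC = 12/38 × 100 = 31.58% ≈ 32%

32%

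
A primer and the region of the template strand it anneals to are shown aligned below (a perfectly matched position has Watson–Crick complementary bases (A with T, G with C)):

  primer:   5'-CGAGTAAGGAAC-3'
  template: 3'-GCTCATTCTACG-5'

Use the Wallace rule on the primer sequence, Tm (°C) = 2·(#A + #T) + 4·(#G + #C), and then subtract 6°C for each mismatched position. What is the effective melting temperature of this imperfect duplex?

18°C

Primer base counts: A=5, T=1, G=4, C=2 → A+T=6, G+C=6
Perfect-match Tm = 2(6) + 4(6) = 12 + 24 = 36°C
Mismatches (positions where the bases are not complementary): 3 (at positions 9, 10, 11)
Effective Tm = 36 − 3×6 = 36 − 18 = 18°C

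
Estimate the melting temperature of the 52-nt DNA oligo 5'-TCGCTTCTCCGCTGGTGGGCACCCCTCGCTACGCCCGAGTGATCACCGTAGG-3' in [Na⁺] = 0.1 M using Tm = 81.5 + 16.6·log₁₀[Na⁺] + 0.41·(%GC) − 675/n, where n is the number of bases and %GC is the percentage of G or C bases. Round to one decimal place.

79.5°C

Length n = 52. Counting bases: T=11, C=20, A=6, G=15
G+C = 35, so %GC = 35/52 × 100 = 67.308%
Salt term: 16.6 × (-1) = -16.6
GC term: 0.41 × 67.308 = 27.596; length term: −675/52 = −12.981
Tm = 81.5 + (-16.6) + 27.596 − 12.981 = 79.515 → 79.5°C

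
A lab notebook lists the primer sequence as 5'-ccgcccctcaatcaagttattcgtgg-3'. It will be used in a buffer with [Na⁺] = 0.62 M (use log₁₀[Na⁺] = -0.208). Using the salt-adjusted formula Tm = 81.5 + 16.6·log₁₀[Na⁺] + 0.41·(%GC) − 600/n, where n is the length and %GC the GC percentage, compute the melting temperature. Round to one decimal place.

Length n = 26. Counting bases: C=9, G=5, A=5, T=7
G+C = 14, so %GC = 14/26 × 100 = 53.846%
Salt term: 16.6 × (-0.208) = -3.453
GC term: 0.41 × 53.846 = 22.077; length term: −600/26 = −23.077
Tm = 81.5 + (-3.453) + 22.077 − 23.077 = 77.047 → 77.0°C

77.0°C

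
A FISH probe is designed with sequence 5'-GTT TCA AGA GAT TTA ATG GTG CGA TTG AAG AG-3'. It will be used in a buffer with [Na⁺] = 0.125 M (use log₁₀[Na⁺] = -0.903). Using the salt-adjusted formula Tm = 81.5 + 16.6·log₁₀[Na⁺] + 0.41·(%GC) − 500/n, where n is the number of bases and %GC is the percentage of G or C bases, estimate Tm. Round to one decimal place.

66.3°C

Length n = 32. Counting bases: T=10, G=10, C=2, A=10
G+C = 12, so %GC = 12/32 × 100 = 37.5%
Salt term: 16.6 × (-0.903) = -14.99
GC term: 0.41 × 37.5 = 15.375; length term: −500/32 = −15.625
Tm = 81.5 + (-14.99) + 15.375 − 15.625 = 66.26 → 66.3°C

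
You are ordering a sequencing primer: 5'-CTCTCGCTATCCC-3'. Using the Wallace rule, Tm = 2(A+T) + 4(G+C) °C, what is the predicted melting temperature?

42°C

Base counts: T=4, C=7, A=1, G=1
So N_AT = 5 and N_GC = 8.
Tm = 4·8 + 2·5 = 32 + 10 = 42°C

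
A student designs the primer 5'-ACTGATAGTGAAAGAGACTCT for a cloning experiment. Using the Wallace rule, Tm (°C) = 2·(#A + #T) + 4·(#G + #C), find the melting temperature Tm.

Counting bases: T=5, A=8, G=5, C=3
AT pairs contribute 13, GC pairs contribute 8.
Tm = 4·8 + 2·13 = 32 + 26 = 58°C

58°C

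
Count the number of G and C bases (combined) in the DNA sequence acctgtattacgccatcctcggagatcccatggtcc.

G=7, T=9, A=7, C=13
G+C = 7 + 13 = 20

20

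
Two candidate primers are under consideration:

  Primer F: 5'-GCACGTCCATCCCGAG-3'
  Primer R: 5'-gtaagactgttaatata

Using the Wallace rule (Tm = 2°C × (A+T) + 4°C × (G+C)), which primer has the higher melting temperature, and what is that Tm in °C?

Primer F: A+T=5, G+C=11 → Tm = 2(5)+4(11) = 54°C
Primer R: A+T=13, G+C=4 → Tm = 2(13)+4(4) = 42°C
54°C vs 42°C → primer F is higher.

Primer F, 54°C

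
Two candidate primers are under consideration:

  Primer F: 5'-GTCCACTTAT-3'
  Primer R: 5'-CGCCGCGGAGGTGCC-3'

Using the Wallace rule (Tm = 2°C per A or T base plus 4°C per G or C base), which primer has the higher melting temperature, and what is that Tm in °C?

Primer F: A+T=6, G+C=4 → Tm = 2(6)+4(4) = 28°C
Primer R: A+T=2, G+C=13 → Tm = 2(2)+4(13) = 56°C
28°C vs 56°C → primer R is higher.

Primer R, 56°C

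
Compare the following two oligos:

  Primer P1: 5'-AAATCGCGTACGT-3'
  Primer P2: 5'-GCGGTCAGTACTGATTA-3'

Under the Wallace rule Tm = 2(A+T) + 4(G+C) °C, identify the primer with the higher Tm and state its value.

Primer P2, 50°C

Primer P1: A+T=7, G+C=6 → Tm = 2(7)+4(6) = 38°C
Primer P2: A+T=9, G+C=8 → Tm = 2(9)+4(8) = 50°C
38°C vs 50°C → primer P2 is higher.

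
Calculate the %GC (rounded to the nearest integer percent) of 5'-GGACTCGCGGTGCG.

Counting bases: G=7, T=2, A=1, C=4
G+C = 7 + 4 = 11 out of 14 bases
%GC = 11/14 × 100 = 78.57% ≈ 79%

79%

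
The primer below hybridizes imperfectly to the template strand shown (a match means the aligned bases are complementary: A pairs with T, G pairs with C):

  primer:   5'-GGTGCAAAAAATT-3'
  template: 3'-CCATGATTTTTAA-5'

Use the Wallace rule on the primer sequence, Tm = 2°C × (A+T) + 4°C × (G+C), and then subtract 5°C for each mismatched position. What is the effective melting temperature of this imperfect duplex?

24°C

Primer base counts: A=6, T=3, G=3, C=1 → A+T=9, G+C=4
Perfect-match Tm = 2(9) + 4(4) = 18 + 16 = 34°C
Mismatches (positions where the bases are not complementary): 2 (at positions 4, 6)
Effective Tm = 34 − 2×5 = 34 − 10 = 24°C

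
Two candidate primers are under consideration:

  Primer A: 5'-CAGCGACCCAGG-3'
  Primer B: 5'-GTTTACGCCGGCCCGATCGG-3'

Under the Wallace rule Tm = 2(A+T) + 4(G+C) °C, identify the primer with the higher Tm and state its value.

Primer A: A+T=3, G+C=9 → Tm = 2(3)+4(9) = 42°C
Primer B: A+T=6, G+C=14 → Tm = 2(6)+4(14) = 68°C
42°C vs 68°C → primer B is higher.

Primer B, 68°C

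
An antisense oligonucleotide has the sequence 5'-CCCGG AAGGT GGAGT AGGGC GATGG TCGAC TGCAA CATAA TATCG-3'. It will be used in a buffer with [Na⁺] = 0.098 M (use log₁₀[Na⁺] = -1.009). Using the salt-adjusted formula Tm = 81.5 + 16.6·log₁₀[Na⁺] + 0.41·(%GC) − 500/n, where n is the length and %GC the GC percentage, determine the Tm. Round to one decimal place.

76.4°C

Length n = 45. Counting bases: C=9, A=12, G=16, T=8
G+C = 25, so %GC = 25/45 × 100 = 55.556%
Salt term: 16.6 × (-1.009) = -16.749
GC term: 0.41 × 55.556 = 22.778; length term: −500/45 = −11.111
Tm = 81.5 + (-16.749) + 22.778 − 11.111 = 76.418 → 76.4°C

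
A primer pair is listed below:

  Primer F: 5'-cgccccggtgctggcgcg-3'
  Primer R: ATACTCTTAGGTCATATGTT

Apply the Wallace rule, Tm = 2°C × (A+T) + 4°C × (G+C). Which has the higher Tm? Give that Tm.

Primer F, 68°C

Primer F: A+T=2, G+C=16 → Tm = 2(2)+4(16) = 68°C
Primer R: A+T=14, G+C=6 → Tm = 2(14)+4(6) = 52°C
68°C vs 52°C → primer F is higher.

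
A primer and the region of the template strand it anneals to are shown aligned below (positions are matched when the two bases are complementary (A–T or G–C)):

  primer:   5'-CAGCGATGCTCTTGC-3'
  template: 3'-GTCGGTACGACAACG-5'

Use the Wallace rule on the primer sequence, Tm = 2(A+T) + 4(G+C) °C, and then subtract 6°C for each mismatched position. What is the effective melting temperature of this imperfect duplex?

Primer base counts: A=2, T=4, G=4, C=5 → A+T=6, G+C=9
Perfect-match Tm = 2(6) + 4(9) = 12 + 36 = 48°C
Mismatches (positions where the bases are not complementary): 2 (at positions 5, 11)
Effective Tm = 48 − 2×6 = 48 − 12 = 36°C

36°C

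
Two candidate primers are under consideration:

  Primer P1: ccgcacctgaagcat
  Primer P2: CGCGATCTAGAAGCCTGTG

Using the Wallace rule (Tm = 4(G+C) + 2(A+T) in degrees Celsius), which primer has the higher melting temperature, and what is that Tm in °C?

Primer P1: A+T=6, G+C=9 → Tm = 2(6)+4(9) = 48°C
Primer P2: A+T=8, G+C=11 → Tm = 2(8)+4(11) = 60°C
48°C vs 60°C → primer P2 is higher.

Primer P2, 60°C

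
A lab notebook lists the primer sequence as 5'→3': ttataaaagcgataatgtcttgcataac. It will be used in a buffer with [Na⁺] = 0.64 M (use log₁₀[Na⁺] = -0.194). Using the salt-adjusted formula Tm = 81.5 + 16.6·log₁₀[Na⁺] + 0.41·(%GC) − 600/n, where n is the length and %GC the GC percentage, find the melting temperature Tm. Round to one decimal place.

68.6°C

Length n = 28. Scanning the sequence gives T=9, A=11, G=4, C=4.
G+C = 8, so %GC = 8/28 × 100 = 28.571%
Salt term: 16.6 × (-0.194) = -3.22
GC term: 0.41 × 28.571 = 11.714; length term: −600/28 = −21.429
Tm = 81.5 + (-3.22) + 11.714 − 21.429 = 68.565 → 68.6°C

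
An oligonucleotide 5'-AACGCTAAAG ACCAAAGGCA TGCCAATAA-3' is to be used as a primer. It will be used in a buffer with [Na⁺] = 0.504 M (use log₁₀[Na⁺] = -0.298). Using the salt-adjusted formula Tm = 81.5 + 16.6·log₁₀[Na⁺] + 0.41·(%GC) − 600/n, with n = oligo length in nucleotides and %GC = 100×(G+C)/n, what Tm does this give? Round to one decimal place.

Length n = 29. Scanning the sequence gives G=5, A=14, T=3, C=7.
G+C = 12, so %GC = 12/29 × 100 = 41.379%
Salt term: 16.6 × (-0.298) = -4.947
GC term: 0.41 × 41.379 = 16.965; length term: −600/29 = −20.69
Tm = 81.5 + (-4.947) + 16.965 − 20.69 = 72.828 → 72.8°C

72.8°C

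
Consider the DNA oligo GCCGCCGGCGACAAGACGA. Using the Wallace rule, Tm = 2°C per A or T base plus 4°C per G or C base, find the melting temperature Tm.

Counting bases: C=7, T=0, A=5, G=7
A+T = 5, G+C = 14
Tm = 2×5 + 4×14 = 66°C

66°C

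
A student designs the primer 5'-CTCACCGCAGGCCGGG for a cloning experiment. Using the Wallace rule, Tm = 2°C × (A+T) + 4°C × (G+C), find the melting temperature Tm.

58°C

Counting bases: T=1, G=6, A=2, C=7
A+T = 3, G+C = 13
Tm = 2×3 + 4×13 = 58°C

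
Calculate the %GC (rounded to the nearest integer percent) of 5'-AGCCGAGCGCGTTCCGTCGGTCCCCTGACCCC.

C=15, T=5, G=9, A=3
G+C = 9 + 15 = 24 out of 32 bases
%GC = 24/32 × 100 = 75% ≈ 75%

75%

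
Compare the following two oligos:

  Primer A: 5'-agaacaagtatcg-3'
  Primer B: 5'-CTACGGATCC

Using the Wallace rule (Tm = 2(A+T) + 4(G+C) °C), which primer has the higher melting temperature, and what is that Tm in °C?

Primer A: A+T=8, G+C=5 → Tm = 2(8)+4(5) = 36°C
Primer B: A+T=4, G+C=6 → Tm = 2(4)+4(6) = 32°C
36°C vs 32°C → primer A is higher.

Primer A, 36°C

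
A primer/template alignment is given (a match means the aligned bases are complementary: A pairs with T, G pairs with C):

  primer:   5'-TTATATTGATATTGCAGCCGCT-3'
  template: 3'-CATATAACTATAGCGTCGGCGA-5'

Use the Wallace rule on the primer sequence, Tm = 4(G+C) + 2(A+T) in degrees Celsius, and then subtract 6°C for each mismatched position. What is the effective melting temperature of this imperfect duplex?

48°C

Primer base counts: A=5, T=9, G=4, C=4 → A+T=14, G+C=8
Perfect-match Tm = 2(14) + 4(8) = 28 + 32 = 60°C
Mismatches (positions where the bases are not complementary): 2 (at positions 1, 13)
Effective Tm = 60 − 2×6 = 60 − 12 = 48°C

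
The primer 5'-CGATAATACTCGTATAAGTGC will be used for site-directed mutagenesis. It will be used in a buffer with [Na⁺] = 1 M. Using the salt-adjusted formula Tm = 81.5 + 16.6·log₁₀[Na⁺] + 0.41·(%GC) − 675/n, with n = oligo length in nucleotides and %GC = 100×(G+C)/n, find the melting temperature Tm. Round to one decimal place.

65.0°C

Length n = 21. Counting bases: A=7, G=4, C=4, T=6
G+C = 8, so %GC = 8/21 × 100 = 38.095%
Salt term: 16.6 × (0) = 0
GC term: 0.41 × 38.095 = 15.619; length term: −675/21 = −32.143
Tm = 81.5 + (0) + 15.619 − 32.143 = 64.976 → 65.0°C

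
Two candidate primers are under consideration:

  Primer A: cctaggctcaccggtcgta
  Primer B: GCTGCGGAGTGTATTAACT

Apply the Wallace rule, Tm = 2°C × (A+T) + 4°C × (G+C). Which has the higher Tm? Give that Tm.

Primer A, 62°C

Primer A: A+T=7, G+C=12 → Tm = 2(7)+4(12) = 62°C
Primer B: A+T=10, G+C=9 → Tm = 2(10)+4(9) = 56°C
62°C vs 56°C → primer A is higher.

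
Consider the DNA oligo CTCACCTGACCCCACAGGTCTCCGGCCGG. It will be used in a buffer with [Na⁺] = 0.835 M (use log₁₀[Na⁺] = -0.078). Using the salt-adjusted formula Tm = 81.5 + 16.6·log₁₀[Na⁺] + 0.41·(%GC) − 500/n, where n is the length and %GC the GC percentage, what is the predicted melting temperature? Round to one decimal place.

Length n = 29. Scanning the sequence gives A=4, T=4, G=7, C=14.
G+C = 21, so %GC = 21/29 × 100 = 72.414%
Salt term: 16.6 × (-0.078) = -1.295
GC term: 0.41 × 72.414 = 29.69; length term: −500/29 = −17.241
Tm = 81.5 + (-1.295) + 29.69 − 17.241 = 92.654 → 92.7°C

92.7°C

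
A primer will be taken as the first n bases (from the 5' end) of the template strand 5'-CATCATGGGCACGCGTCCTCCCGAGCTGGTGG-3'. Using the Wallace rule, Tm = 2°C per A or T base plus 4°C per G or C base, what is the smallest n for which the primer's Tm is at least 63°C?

First 19 bases: CATCATGGGCACGCGTCCT → Tm = 62°C (< 63°C)
First 20 bases: CATCATGGGCACGCGTCCTC → Tm = 66°C (≥ 63°C)
Since every base adds ≥2°C, Tm only increases with n, so the threshold is first crossed at n = 20.

n = 20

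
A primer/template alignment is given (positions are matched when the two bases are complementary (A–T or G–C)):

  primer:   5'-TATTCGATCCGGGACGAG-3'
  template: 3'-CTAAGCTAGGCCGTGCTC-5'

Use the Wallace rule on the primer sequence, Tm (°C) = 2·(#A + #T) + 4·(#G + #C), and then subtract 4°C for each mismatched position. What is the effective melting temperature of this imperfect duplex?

48°C

Primer base counts: A=4, T=4, G=6, C=4 → A+T=8, G+C=10
Perfect-match Tm = 2(8) + 4(10) = 16 + 40 = 56°C
Mismatches (positions where the bases are not complementary): 2 (at positions 1, 13)
Effective Tm = 56 − 2×4 = 56 − 8 = 48°C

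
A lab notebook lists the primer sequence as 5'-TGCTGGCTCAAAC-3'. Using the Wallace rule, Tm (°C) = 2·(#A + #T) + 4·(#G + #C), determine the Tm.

Scanning the sequence gives A=3, C=4, G=3, T=3.
A+T = 6, G+C = 7
Tm = 2×6 + 4×7 = 40°C

40°C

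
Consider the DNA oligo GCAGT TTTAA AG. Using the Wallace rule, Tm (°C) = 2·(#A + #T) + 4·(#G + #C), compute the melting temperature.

32°C

Counting bases: G=3, T=4, C=1, A=4
AT pairs contribute 8, GC pairs contribute 4.
Tm = 4·4 + 2·8 = 16 + 16 = 32°C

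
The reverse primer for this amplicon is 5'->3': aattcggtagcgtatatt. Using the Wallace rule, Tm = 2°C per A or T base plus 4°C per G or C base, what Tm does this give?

C=2, A=5, T=7, G=4
So N_AT = 12 and N_GC = 6.
Tm = 2(12) + 4(6) = 24 + 24 = 48°C

48°C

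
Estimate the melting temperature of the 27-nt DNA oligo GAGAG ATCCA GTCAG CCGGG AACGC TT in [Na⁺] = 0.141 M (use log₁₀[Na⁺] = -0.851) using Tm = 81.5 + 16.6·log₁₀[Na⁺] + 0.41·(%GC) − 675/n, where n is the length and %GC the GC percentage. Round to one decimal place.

Length n = 27. Scanning the sequence gives T=4, G=9, C=7, A=7.
G+C = 16, so %GC = 16/27 × 100 = 59.259%
Salt term: 16.6 × (-0.851) = -14.127
GC term: 0.41 × 59.259 = 24.296; length term: −675/27 = −25
Tm = 81.5 + (-14.127) + 24.296 − 25 = 66.669 → 66.7°C

66.7°C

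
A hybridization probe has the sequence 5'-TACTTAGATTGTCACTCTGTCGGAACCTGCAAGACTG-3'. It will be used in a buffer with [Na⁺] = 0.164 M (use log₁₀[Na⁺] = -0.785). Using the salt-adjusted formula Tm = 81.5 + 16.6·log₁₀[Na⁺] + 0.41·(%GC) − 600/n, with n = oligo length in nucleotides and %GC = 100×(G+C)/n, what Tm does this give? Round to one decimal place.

Length n = 37. Base counts: T=11, G=8, C=9, A=9
G+C = 17, so %GC = 17/37 × 100 = 45.946%
Salt term: 16.6 × (-0.785) = -13.031
GC term: 0.41 × 45.946 = 18.838; length term: −600/37 = −16.216
Tm = 81.5 + (-13.031) + 18.838 − 16.216 = 71.091 → 71.1°C

71.1°C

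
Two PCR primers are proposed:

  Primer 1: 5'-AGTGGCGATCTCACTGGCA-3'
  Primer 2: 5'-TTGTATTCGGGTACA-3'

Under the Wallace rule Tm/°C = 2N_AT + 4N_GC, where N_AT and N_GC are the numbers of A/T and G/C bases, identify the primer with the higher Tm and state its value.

Primer 1, 60°C

Primer 1: A+T=8, G+C=11 → Tm = 2(8)+4(11) = 60°C
Primer 2: A+T=9, G+C=6 → Tm = 2(9)+4(6) = 42°C
60°C vs 42°C → primer 1 is higher.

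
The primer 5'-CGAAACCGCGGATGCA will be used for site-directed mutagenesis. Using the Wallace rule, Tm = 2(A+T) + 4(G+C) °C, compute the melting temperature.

52°C

Base counts: A=5, T=1, G=5, C=5
So N_AT = 6 and N_GC = 10.
Tm = 2(6) + 4(10) = 12 + 40 = 52°C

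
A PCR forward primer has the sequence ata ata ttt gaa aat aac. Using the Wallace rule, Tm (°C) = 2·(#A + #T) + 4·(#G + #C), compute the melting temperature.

40°C

A=10, C=1, T=6, G=1
A+T = 16, G+C = 2
Tm = 2×16 + 4×2 = 40°C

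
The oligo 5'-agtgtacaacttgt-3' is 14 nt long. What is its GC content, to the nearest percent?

Scanning the sequence gives A=4, G=3, C=2, T=5.
G+C = 3 + 2 = 5 out of 14 bases
%GC = 5/14 × 100 = 35.71% ≈ 36%

36%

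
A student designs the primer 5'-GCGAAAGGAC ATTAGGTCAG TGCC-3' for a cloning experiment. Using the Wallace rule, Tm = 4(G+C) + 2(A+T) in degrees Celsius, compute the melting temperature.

74°C

Base counts: A=7, C=5, T=4, G=8
AT pairs contribute 11, GC pairs contribute 13.
Tm = 4·13 + 2·11 = 52 + 22 = 74°C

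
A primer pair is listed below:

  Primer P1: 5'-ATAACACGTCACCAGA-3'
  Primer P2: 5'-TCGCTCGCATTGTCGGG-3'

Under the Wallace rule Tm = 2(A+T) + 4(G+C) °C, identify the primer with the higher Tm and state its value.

Primer P1: A+T=9, G+C=7 → Tm = 2(9)+4(7) = 46°C
Primer P2: A+T=6, G+C=11 → Tm = 2(6)+4(11) = 56°C
46°C vs 56°C → primer P2 is higher.

Primer P2, 56°C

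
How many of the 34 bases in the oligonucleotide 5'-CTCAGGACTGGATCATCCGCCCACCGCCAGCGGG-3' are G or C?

24

Scanning the sequence gives C=14, G=10, A=6, T=4.
G+C = 10 + 14 = 24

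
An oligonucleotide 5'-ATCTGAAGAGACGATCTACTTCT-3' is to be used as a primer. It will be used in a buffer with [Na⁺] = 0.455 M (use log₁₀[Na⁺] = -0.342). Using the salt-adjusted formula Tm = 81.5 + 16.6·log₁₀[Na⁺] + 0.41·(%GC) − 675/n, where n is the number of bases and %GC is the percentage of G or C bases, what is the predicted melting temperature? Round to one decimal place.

62.5°C

Length n = 23. G=4, T=7, C=5, A=7
G+C = 9, so %GC = 9/23 × 100 = 39.13%
Salt term: 16.6 × (-0.342) = -5.677
GC term: 0.41 × 39.13 = 16.043; length term: −675/23 = −29.348
Tm = 81.5 + (-5.677) + 16.043 − 29.348 = 62.518 → 62.5°C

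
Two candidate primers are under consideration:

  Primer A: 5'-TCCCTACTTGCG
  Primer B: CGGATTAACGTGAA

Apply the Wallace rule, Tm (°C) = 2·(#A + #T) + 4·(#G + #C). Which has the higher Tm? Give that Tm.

Primer B, 40°C

Primer A: A+T=5, G+C=7 → Tm = 2(5)+4(7) = 38°C
Primer B: A+T=8, G+C=6 → Tm = 2(8)+4(6) = 40°C
38°C vs 40°C → primer B is higher.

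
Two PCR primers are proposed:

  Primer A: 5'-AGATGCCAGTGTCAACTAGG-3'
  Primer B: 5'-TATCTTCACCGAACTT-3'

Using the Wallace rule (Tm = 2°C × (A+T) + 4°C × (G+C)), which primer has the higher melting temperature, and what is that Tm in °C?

Primer A, 60°C

Primer A: A+T=10, G+C=10 → Tm = 2(10)+4(10) = 60°C
Primer B: A+T=10, G+C=6 → Tm = 2(10)+4(6) = 44°C
60°C vs 44°C → primer A is higher.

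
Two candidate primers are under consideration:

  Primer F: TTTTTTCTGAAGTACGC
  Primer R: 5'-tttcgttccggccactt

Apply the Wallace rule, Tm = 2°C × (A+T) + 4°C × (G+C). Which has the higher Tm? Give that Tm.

Primer R, 52°C

Primer F: A+T=11, G+C=6 → Tm = 2(11)+4(6) = 46°C
Primer R: A+T=8, G+C=9 → Tm = 2(8)+4(9) = 52°C
46°C vs 52°C → primer R is higher.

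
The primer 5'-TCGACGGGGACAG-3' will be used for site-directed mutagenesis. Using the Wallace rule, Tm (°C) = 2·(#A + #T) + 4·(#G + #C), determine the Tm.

44°C

Base counts: C=3, T=1, A=3, G=6
A+T = 4, G+C = 9
Tm = 2×4 + 4×9 = 44°C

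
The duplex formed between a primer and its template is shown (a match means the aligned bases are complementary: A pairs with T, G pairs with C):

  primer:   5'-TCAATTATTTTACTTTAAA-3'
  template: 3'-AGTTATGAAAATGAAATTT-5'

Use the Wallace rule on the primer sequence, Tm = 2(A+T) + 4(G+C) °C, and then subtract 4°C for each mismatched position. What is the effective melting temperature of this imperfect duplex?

34°C

Primer base counts: A=7, T=10, G=0, C=2 → A+T=17, G+C=2
Perfect-match Tm = 2(17) + 4(2) = 34 + 8 = 42°C
Mismatches (positions where the bases are not complementary): 2 (at positions 6, 7)
Effective Tm = 42 − 2×4 = 42 − 8 = 34°C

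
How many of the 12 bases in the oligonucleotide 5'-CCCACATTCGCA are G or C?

T=2, C=6, A=3, G=1
G+C = 1 + 6 = 7

7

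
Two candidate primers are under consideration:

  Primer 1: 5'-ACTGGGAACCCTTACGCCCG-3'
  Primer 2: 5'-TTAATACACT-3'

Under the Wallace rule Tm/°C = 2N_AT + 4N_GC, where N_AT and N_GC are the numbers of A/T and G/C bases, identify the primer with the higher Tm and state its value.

Primer 1, 66°C

Primer 1: A+T=7, G+C=13 → Tm = 2(7)+4(13) = 66°C
Primer 2: A+T=8, G+C=2 → Tm = 2(8)+4(2) = 24°C
66°C vs 24°C → primer 1 is higher.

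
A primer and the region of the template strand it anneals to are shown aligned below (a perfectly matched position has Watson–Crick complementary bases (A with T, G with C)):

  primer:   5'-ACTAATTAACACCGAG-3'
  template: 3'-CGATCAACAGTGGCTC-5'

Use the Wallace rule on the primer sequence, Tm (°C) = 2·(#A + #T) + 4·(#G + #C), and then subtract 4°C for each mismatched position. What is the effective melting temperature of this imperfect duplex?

28°C

Primer base counts: A=7, T=3, G=2, C=4 → A+T=10, G+C=6
Perfect-match Tm = 2(10) + 4(6) = 20 + 24 = 44°C
Mismatches (positions where the bases are not complementary): 4 (at positions 1, 5, 8, 9)
Effective Tm = 44 − 4×4 = 44 − 16 = 28°C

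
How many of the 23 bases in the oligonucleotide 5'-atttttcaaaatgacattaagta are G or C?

Scanning the sequence gives A=10, G=2, T=9, C=2.
Total G or C: 2 + 2 = 4

4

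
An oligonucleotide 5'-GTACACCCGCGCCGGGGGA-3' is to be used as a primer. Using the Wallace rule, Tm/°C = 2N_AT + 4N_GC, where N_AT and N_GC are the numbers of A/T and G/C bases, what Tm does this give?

68°C

Counting bases: G=8, C=7, A=3, T=1
So N_AT = 4 and N_GC = 15.
Tm = 2×4 + 4×15 = 68°C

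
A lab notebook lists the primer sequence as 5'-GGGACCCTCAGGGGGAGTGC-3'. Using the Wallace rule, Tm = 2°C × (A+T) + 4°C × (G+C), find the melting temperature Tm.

G=10, A=3, C=5, T=2
So N_AT = 5 and N_GC = 15.
Tm = 2(5) + 4(15) = 10 + 60 = 70°C

70°C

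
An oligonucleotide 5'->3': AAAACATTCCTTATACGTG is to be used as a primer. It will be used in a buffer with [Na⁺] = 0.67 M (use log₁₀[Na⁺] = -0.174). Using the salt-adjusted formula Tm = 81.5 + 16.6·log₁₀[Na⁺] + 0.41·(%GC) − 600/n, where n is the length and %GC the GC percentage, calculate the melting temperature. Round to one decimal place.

60.0°C

Length n = 19. A=7, T=6, C=4, G=2
G+C = 6, so %GC = 6/19 × 100 = 31.579%
Salt term: 16.6 × (-0.174) = -2.888
GC term: 0.41 × 31.579 = 12.947; length term: −600/19 = −31.579
Tm = 81.5 + (-2.888) + 12.947 − 31.579 = 59.98 → 60.0°C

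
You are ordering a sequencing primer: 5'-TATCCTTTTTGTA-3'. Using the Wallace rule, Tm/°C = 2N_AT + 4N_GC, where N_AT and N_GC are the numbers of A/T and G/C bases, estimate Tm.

32°C

Base counts: G=1, A=2, C=2, T=8
AT pairs contribute 10, GC pairs contribute 3.
Tm = 4·3 + 2·10 = 12 + 20 = 32°C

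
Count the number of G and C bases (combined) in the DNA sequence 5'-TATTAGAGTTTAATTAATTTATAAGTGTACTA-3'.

5

Counting bases: G=4, A=12, C=1, T=15
G+C = 4 + 1 = 5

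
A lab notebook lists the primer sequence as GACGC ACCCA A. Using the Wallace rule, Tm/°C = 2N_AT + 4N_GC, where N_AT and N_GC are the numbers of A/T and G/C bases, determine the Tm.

36°C

Scanning the sequence gives A=4, C=5, T=0, G=2.
AT pairs contribute 4, GC pairs contribute 7.
Tm = 2×4 + 4×7 = 36°C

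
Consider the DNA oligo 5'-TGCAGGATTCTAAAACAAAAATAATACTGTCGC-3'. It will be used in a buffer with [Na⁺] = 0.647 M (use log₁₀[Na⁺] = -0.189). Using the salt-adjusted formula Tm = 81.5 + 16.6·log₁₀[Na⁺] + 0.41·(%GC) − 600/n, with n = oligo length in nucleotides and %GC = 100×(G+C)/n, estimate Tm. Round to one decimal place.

Length n = 33. Base counts: G=5, T=8, C=6, A=14
G+C = 11, so %GC = 11/33 × 100 = 33.333%
Salt term: 16.6 × (-0.189) = -3.137
GC term: 0.41 × 33.333 = 13.667; length term: −600/33 = −18.182
Tm = 81.5 + (-3.137) + 13.667 − 18.182 = 73.848 → 73.8°C

73.8°C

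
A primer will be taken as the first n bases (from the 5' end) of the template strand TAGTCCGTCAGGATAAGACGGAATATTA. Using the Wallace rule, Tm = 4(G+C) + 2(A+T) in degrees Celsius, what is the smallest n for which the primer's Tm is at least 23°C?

First 7 bases: TAGTCCG → Tm = 22°C (< 23°C)
First 8 bases: TAGTCCGT → Tm = 24°C (≥ 23°C)
Since every base adds ≥2°C, Tm only increases with n, so the threshold is first crossed at n = 8.

n = 8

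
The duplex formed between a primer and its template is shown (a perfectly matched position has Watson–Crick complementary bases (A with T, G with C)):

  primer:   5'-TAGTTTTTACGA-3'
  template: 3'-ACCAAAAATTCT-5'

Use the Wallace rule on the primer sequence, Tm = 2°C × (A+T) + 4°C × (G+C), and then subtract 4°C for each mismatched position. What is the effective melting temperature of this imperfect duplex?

Primer base counts: A=3, T=6, G=2, C=1 → A+T=9, G+C=3
Perfect-match Tm = 2(9) + 4(3) = 18 + 12 = 30°C
Mismatches (positions where the bases are not complementary): 2 (at positions 2, 10)
Effective Tm = 30 − 2×4 = 30 − 8 = 22°C

22°C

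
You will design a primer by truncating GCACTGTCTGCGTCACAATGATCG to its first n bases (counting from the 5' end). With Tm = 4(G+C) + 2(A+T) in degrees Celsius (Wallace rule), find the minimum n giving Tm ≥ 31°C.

n = 10

First 9 bases: GCACTGTCT → Tm = 28°C (< 31°C)
First 10 bases: GCACTGTCTG → Tm = 32°C (≥ 31°C)
Each additional base adds 2°C (A/T) or 4°C (G/C), so Tm is non-decreasing in n; n = 10 is the first length to reach 31°C.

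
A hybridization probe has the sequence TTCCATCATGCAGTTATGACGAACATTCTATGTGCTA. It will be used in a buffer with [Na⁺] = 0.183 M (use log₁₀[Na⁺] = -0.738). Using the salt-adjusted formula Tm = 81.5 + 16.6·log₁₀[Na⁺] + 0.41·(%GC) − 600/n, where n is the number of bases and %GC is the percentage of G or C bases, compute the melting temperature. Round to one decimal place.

Length n = 37. Counting bases: C=8, T=13, G=6, A=10
G+C = 14, so %GC = 14/37 × 100 = 37.838%
Salt term: 16.6 × (-0.738) = -12.251
GC term: 0.41 × 37.838 = 15.514; length term: −600/37 = −16.216
Tm = 81.5 + (-12.251) + 15.514 − 16.216 = 68.547 → 68.5°C

68.5°C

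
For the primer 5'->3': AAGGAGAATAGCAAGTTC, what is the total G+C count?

Scanning the sequence gives A=8, C=2, G=5, T=3.
Total G or C: 5 + 2 = 7

7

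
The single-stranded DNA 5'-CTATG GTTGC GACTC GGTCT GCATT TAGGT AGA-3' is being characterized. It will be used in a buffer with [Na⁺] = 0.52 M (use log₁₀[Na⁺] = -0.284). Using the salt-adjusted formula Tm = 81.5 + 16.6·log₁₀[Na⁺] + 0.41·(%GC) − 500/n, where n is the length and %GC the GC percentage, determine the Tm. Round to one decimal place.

81.5°C

Length n = 33. Scanning the sequence gives T=11, G=10, C=6, A=6.
G+C = 16, so %GC = 16/33 × 100 = 48.485%
Salt term: 16.6 × (-0.284) = -4.714
GC term: 0.41 × 48.485 = 19.879; length term: −500/33 = −15.152
Tm = 81.5 + (-4.714) + 19.879 − 15.152 = 81.513 → 81.5°C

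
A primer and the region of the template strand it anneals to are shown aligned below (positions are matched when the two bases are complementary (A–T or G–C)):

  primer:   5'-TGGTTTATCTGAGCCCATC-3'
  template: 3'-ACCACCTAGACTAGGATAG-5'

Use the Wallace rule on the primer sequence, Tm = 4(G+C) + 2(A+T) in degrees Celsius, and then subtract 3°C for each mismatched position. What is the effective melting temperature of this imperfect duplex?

44°C

Primer base counts: A=3, T=7, G=4, C=5 → A+T=10, G+C=9
Perfect-match Tm = 2(10) + 4(9) = 20 + 36 = 56°C
Mismatches (positions where the bases are not complementary): 4 (at positions 5, 6, 13, 16)
Effective Tm = 56 − 4×3 = 56 − 12 = 44°C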